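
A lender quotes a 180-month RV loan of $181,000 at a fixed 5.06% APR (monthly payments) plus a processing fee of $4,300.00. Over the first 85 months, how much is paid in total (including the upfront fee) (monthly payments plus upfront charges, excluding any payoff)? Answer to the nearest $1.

At 5.06% the monthly rate is 0.0042167, so the payment is 181,000 × 0.0042167 / (1 − 1.0042167^−180) = $1,437.00.
Total outlay = 85 × $1,437.00 + $4,300.00 = $126,445.00.

$126,445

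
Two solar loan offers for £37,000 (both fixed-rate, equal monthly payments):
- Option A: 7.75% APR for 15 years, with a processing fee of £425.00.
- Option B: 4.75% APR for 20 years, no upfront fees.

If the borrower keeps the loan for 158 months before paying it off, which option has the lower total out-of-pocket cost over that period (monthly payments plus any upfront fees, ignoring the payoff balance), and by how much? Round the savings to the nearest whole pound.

Option A: at 7.75% the monthly rate is 0.0064583, so the payment is 37,000 × 0.0064583 / (1 − 1.0064583^−180) = £348.27.
Option B: monthly rate = 4.75%/12 = 0.0039583; payment = 37,000 × 0.0039583 / (1 − (1+0.0039583)^−240) = £239.10.
Over 158 months: Option A costs 158 × £348.27 + £425.00 = £55,451.66; Option B costs 158 × £239.10 = £37,777.80.
Option B is cheaper by £55,451.66 − £37,777.80 = £17,673.86.

Option B by £17,674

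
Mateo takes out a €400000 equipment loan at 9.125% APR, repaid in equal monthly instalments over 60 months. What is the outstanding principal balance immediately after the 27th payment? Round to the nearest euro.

€242,234

With monthly rate i = 9.125%/12 = 0.0076042, the balance after k of n payments is P · [(1+i)^n − (1+i)^k] / [(1+i)^n − 1].
(1+0.0076042)^60 = 1.57542337 and (1+0.0076042)^27 = 1.22695540, so the balance is 400,000 × (1.57542337 − 1.22695540) / (1.57542337 − 1) = €242,234.14.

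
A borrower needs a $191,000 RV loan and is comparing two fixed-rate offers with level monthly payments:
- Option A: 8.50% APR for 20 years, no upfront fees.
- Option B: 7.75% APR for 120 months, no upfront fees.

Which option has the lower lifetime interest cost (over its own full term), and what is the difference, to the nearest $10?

Option B by $122,750

Option A: at 8.50% the monthly rate is 0.0070833, so the payment is 191,000 × 0.0070833 / (1 − 1.0070833^−240) = $1,657.54.
Total interest on Option A = 240 × $1,657.54 − $191,000 = $206,809.60.
Option B: at 7.75% the monthly rate is 0.0064583, so the payment is 191,000 × 0.0064583 / (1 − 1.0064583^−120) = $2,292.20.
Total interest on Option B = 120 × $2,292.20 − $191,000 = $84,064.00.
Option B is lower by $122,745.60.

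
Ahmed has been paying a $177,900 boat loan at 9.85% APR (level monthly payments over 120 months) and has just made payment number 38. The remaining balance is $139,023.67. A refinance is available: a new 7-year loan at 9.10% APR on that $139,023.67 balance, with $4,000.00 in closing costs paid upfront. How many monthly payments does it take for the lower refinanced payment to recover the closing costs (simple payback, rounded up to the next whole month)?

Current payment = 177,900 × 9.85%/12 / (1 − (1+0.0082083)^−120) = $2,336.21.
Refinanced payment = 139,023.67 × 0.0075833 / (1 − (1+0.0075833)^−84) = $2,243.82.
Monthly savings = $2,336.21 − $2,243.82 = $92.39.
Break-even = $4,000.00 / $92.39 = 43.29 → 44 months.

44 months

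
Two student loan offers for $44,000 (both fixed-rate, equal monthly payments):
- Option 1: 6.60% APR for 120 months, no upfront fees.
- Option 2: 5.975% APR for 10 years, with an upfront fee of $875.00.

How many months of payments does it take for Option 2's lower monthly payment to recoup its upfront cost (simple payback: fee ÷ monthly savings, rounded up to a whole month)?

Option 1: monthly rate = 6.6%/12 = 0.0055000; payment = 44,000 × 0.0055000 / (1 − (1+0.0055000)^−120) = $501.85.
Option 2: at 5.975% the monthly rate is 0.0049792, so the payment is 44,000 × 0.0049792 / (1 − 1.0049792^−120) = $487.94.
Monthly savings = $501.85 − $487.94 = $13.91.
Break-even = $875.00 / $13.91 = 62.90 → 63 months.

63 months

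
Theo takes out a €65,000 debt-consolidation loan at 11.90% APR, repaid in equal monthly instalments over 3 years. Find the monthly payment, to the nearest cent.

Monthly rate = 11.9%/12 = 0.0099167; payment = 65,000 × 0.0099167 / (1 − (1+0.0099167)^−36) = €2,155.83.

€2,155.83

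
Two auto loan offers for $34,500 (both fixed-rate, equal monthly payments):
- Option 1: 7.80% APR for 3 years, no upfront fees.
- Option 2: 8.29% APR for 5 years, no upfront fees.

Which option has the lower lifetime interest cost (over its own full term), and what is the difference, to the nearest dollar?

Option 1: at 7.80% the monthly rate is 0.0065000, so the payment is 34,500 × 0.0065000 / (1 − 1.0065000^−36) = $1,077.92.
Total interest on Option 1 = 36 × $1,077.92 − $34,500 = $4,305.12.
Option 2: at 8.29% the monthly rate is 0.0069083, so the payment is 34,500 × 0.0069083 / (1 − 1.0069083^−60) = $704.33.
Total interest on Option 2 = 60 × $704.33 − $34,500 = $7,759.80.
Option 1 is lower by $3,454.68.

Option 1 by $3,455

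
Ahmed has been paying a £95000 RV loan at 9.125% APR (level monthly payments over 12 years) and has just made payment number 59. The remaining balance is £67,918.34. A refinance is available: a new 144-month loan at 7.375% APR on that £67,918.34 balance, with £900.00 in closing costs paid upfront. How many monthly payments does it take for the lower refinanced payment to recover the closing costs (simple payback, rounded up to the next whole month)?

Current payment = 95,000 × 9.125%/12 / (1 − (1+0.0076042)^−144) = £1,087.83.
Refinanced payment = 67,918.34 × 0.0061458 / (1 − (1+0.0061458)^−144) = £712.11.
Monthly savings = £1,087.83 − £712.11 = £375.72.
Break-even = £900.00 / £375.72 = 2.40 → 3 months.

3 months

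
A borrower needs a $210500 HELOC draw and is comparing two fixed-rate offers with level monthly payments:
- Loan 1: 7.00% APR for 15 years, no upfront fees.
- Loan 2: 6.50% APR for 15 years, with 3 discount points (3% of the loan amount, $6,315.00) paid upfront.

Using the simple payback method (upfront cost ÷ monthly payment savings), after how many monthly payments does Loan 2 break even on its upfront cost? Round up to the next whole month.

Loan 1: monthly rate = 7%/12 = 0.0058333; payment = 210,500 × 0.0058333 / (1 − (1+0.0058333)^−180) = $1,892.03.
Loan 2: monthly rate = 6.5%/12 = 0.0054167; payment = 210,500 × 0.0054167 / (1 − (1+0.0054167)^−180) = $1,833.68.
Monthly savings = $1,892.03 − $1,833.68 = $58.35.
Break-even = $6,315.00 / $58.35 = 108.23 → 109 months.

109 months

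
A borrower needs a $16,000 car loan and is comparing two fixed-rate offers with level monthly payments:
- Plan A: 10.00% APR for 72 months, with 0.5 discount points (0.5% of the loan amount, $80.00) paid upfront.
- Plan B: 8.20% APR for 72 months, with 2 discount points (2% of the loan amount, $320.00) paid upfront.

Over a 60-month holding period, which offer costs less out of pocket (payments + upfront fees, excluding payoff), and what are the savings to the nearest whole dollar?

Plan B by $619

Plan A: monthly rate = 10%/12 = 0.0083333; payment = 16,000 × 0.0083333 / (1 − (1+0.0083333)^−72) = $296.41.
Plan B: monthly rate = 8.2%/12 = 0.0068333; payment = 16,000 × 0.0068333 / (1 − (1+0.0068333)^−72) = $282.10.
Over 60 months: Plan A costs 60 × $296.41 + $80.00 = $17,864.60; Plan B costs 60 × $282.10 + $320.00 = $17,246.00.
Plan B is cheaper by $17,864.60 − $17,246.00 = $618.60.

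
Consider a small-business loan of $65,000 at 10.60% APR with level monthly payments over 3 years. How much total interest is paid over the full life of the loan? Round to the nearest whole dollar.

$11,166

Monthly rate = 10.6%/12 = 0.0088333; payment = 65,000 × 0.0088333 / (1 − (1+0.0088333)^−36) = $2,115.73.
Total paid = 36 × $2,115.73 = $76,166.28; interest = $76,166.28 − $65,000 = $11,166.28.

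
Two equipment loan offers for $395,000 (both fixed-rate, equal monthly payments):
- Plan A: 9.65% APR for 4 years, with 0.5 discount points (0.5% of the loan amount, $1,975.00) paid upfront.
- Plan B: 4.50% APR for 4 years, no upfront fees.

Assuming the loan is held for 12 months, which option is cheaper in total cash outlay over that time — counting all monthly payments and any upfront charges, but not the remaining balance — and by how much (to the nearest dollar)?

Plan A: monthly rate = 9.65%/12 = 0.0080417; payment = 395,000 × 0.0080417 / (1 − (1+0.0080417)^−48) = $9,951.96.
Plan B: at 4.50% the monthly rate is 0.0037500, so the payment is 395,000 × 0.0037500 / (1 − 1.0037500^−48) = $9,007.38.
Over 12 months: Plan A costs 12 × $9,951.96 + $1,975.00 = $121,398.52; Plan B costs 12 × $9,007.38 = $108,088.56.
Plan B is cheaper by $121,398.52 − $108,088.56 = $13,309.96.

Plan B by $13,310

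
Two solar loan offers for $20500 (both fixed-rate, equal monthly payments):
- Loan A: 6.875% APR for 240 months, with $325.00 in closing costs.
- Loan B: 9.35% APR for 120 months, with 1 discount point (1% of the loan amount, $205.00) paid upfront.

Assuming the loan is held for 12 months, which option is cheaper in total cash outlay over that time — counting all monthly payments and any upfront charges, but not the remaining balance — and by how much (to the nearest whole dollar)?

Loan A: at 6.875% the monthly rate is 0.0057292, so the payment is 20,500 × 0.0057292 / (1 − 1.0057292^−240) = $157.40.
Loan B: at 9.35% the monthly rate is 0.0077917, so the payment is 20,500 × 0.0077917 / (1 − 1.0077917^−120) = $263.58.
Over 12 months: Loan A costs 12 × $157.40 + $325.00 = $2,213.80; Loan B costs 12 × $263.58 + $205.00 = $3,367.96.
Loan A is cheaper by $3,367.96 − $2,213.80 = $1,154.16.

Loan A by $1,154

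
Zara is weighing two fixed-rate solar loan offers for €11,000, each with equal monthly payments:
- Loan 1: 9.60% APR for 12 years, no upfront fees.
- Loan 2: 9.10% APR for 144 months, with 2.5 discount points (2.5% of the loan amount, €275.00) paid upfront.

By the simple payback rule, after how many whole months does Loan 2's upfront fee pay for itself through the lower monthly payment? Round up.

Loan 1: at 9.60% the monthly rate is 0.0080000, so the payment is 11,000 × 0.0080000 / (1 − 1.0080000^−144) = €128.93.
Loan 2: monthly rate = 9.1%/12 = 0.0075833; payment = 11,000 × 0.0075833 / (1 − (1+0.0075833)^−144) = €125.80.
Monthly savings = €128.93 − €125.80 = €3.13.
Break-even = €275.00 / €3.13 = 87.86 → 88 months.

88 months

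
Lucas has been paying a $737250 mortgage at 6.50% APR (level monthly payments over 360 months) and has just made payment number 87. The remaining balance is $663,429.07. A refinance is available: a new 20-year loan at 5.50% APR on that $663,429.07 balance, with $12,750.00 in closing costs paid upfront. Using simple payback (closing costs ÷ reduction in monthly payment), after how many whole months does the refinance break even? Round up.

133 months

Current payment = 737,250 × 6.5%/12 / (1 − (1+0.0054167)^−360) = $4,659.92.
Refinanced payment = 663,429.07 × 0.0045833 / (1 − (1+0.0045833)^−240) = $4,563.64.
Monthly savings = $4,659.92 − $4,563.64 = $96.28.
Break-even = $12,750.00 / $96.28 = 132.43 → 133 months.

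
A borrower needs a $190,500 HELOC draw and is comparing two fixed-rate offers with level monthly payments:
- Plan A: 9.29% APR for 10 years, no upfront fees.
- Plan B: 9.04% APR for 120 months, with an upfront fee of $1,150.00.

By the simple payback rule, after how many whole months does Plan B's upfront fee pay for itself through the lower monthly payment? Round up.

45 months

Plan A: at 9.29% the monthly rate is 0.0077417, so the payment is 190,500 × 0.0077417 / (1 − 1.0077417^−120) = $2,443.17.
Plan B: at 9.04% the monthly rate is 0.0075333, so the payment is 190,500 × 0.0075333 / (1 − 1.0075333^−120) = $2,417.30.
Monthly savings = $2,443.17 − $2,417.30 = $25.87.
Break-even = $1,150.00 / $25.87 = 44.45 → 45 months.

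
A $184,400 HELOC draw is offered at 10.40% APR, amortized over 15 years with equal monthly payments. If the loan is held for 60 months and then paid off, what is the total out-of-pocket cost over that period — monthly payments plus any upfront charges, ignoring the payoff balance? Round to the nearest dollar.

$121,616

Monthly rate = 10.4%/12 = 0.0086667; payment = 184,400 × 0.0086667 / (1 − (1+0.0086667)^−180) = $2,026.94.
Total outlay = 60 × $2,026.94 = $121,616.40.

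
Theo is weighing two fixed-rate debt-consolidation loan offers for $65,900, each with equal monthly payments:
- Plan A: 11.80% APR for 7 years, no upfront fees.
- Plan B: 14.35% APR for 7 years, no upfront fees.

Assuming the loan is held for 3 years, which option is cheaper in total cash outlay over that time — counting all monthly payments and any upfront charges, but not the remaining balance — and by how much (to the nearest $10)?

Plan A by $3,290

Plan A: at 11.80% the monthly rate is 0.0098333, so the payment is 65,900 × 0.0098333 / (1 − 1.0098333^−84) = $1,156.28.
Plan B: at 14.35% the monthly rate is 0.0119583, so the payment is 65,900 × 0.0119583 / (1 − 1.0119583^−84) = $1,247.74.
Over 36 months: Plan A costs 36 × $1,156.28 = $41,626.08; Plan B costs 36 × $1,247.74 = $44,918.64.
Plan A is cheaper by $44,918.64 − $41,626.08 = $3,292.56.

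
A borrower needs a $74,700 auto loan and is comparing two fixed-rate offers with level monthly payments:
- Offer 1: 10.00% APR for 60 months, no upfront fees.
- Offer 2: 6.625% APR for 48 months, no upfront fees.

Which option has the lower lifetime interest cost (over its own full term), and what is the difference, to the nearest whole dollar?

Offer 1: monthly rate = 10%/12 = 0.0083333; payment = 74,700 × 0.0083333 / (1 − (1+0.0083333)^−60) = $1,587.15.
Total interest on Offer 1 = 60 × $1,587.15 − $74,700 = $20,529.00.
Offer 2: at 6.625% the monthly rate is 0.0055208, so the payment is 74,700 × 0.0055208 / (1 − 1.0055208^−48) = $1,775.82.
Total interest on Offer 2 = 48 × $1,775.82 − $74,700 = $10,539.36.
Offer 2 is lower by $9,989.64.

Offer 2 by $9,990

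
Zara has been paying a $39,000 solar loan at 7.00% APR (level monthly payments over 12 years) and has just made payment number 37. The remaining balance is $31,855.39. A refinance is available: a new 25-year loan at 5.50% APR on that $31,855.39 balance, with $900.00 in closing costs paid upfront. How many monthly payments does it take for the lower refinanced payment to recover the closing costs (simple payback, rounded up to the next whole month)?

Current payment = 39,000 × 7%/12 / (1 − (1+0.0058333)^−144) = $401.07.
Refinanced payment = 31,855.39 × 0.0045833 / (1 − (1+0.0045833)^−300) = $195.62.
Monthly savings = $401.07 − $195.62 = $205.45.
Break-even = $900.00 / $205.45 = 4.38 → 5 months.

5 months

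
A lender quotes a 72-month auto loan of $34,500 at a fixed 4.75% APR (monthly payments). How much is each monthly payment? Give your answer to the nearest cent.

$551.63

At 4.75% the monthly rate is 0.0039583, so the payment is 34,500 × 0.0039583 / (1 − 1.0039583^−72) = $551.63.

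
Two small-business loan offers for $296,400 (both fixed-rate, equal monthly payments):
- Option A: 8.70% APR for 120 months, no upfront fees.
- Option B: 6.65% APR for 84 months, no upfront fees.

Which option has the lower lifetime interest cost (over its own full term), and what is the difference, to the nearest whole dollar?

Option B by $73,280

Option A: monthly rate = 8.7%/12 = 0.0072500; payment = 296,400 × 0.0072500 / (1 − (1+0.0072500)^−120) = $3,706.72.
Total interest on Option A = 120 × $3,706.72 − $296,400 = $148,406.40.
Option B: at 6.65% the monthly rate is 0.0055417, so the payment is 296,400 × 0.0055417 / (1 − 1.0055417^−84) = $4,422.93.
Total interest on Option B = 84 × $4,422.93 − $296,400 = $75,126.12.
Option B is lower by $73,280.28.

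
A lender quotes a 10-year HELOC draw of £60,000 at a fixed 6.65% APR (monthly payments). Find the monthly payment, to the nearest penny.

£685.88

Monthly rate = 6.65%/12 = 0.0055417; payment = 60,000 × 0.0055417 / (1 − (1+0.0055417)^−120) = £685.88.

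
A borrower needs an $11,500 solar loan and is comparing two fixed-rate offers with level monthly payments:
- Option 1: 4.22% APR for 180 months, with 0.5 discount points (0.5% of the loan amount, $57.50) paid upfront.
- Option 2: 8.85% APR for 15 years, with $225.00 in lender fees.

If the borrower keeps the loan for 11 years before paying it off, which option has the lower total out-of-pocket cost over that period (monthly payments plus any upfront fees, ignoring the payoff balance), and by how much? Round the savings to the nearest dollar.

Option 1 by $4,032

Option 1: at 4.22% the monthly rate is 0.0035167, so the payment is 11,500 × 0.0035167 / (1 − 1.0035167^−180) = $86.34.
Option 2: at 8.85% the monthly rate is 0.0073750, so the payment is 11,500 × 0.0073750 / (1 − 1.0073750^−180) = $115.62.
Over 132 months: Option 1 costs 132 × $86.34 + $57.50 = $11,454.38; Option 2 costs 132 × $115.62 + $225.00 = $15,486.84.
Option 1 is cheaper by $15,486.84 − $11,454.38 = $4,032.46.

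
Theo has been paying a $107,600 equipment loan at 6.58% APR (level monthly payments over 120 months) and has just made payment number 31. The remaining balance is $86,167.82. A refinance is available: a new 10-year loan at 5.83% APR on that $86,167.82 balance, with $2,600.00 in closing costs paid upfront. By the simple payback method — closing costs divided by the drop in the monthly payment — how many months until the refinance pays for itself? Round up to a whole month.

Current payment = 107,600 × 6.58%/12 / (1 − (1+0.0054833)^−120) = $1,226.16.
Refinanced payment = 86,167.82 × 0.0048583 / (1 − (1+0.0048583)^−120) = $949.30.
Monthly savings = $1,226.16 − $949.30 = $276.86.
Break-even = $2,600.00 / $276.86 = 9.39 → 10 months.

10 months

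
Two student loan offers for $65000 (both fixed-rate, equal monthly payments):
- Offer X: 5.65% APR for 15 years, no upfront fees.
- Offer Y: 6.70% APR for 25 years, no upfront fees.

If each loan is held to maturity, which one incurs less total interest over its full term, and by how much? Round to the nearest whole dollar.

Offer X: monthly rate = 5.65%/12 = 0.0047083; payment = 65,000 × 0.0047083 / (1 − (1+0.0047083)^−180) = $536.29.
Total interest on Offer X = 180 × $536.29 − $65,000 = $31,532.20.
Offer Y: at 6.70% the monthly rate is 0.0055833, so the payment is 65,000 × 0.0055833 / (1 − 1.0055833^−300) = $447.04.
Total interest on Offer Y = 300 × $447.04 − $65,000 = $69,112.00.
Offer X is lower by $37,579.80.

Offer X by $37,580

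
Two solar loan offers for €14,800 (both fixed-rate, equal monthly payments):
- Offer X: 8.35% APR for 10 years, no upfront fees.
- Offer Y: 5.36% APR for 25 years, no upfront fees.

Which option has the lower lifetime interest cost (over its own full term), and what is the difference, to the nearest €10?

Offer X by €5,020

Offer X: at 8.35% the monthly rate is 0.0069583, so the payment is 14,800 × 0.0069583 / (1 − 1.0069583^−120) = €182.31.
Total interest on Offer X = 120 × €182.31 − €14,800 = €7,077.20.
Offer Y: monthly rate = 5.36%/12 = 0.0044667; payment = 14,800 × 0.0044667 / (1 − (1+0.0044667)^−300) = €89.65.
Total interest on Offer Y = 300 × €89.65 − €14,800 = €12,095.00.
Offer X is lower by €5,017.80.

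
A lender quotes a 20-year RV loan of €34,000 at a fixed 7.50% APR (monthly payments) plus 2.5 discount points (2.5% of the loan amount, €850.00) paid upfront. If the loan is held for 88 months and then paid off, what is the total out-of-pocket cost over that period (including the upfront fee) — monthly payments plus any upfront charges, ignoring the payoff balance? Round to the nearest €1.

Monthly rate = 7.5%/12 = 0.0062500; payment = 34,000 × 0.0062500 / (1 − (1+0.0062500)^−240) = €273.90.
Total outlay = 88 × €273.90 + €850.00 = €24,953.20.

€24,953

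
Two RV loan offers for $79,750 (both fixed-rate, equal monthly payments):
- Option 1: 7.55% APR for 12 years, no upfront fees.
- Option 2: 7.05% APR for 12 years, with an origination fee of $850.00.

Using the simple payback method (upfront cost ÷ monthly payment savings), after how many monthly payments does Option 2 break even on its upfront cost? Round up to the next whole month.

Option 1: monthly rate = 7.55%/12 = 0.0062917; payment = 79,750 × 0.0062917 / (1 − (1+0.0062917)^−144) = $843.70.
Option 2: monthly rate = 7.05%/12 = 0.0058750; payment = 79,750 × 0.0058750 / (1 − (1+0.0058750)^−144) = $822.26.
Monthly savings = $843.70 − $822.26 = $21.44.
Break-even = $850.00 / $21.44 = 39.65 → 40 months.

40 months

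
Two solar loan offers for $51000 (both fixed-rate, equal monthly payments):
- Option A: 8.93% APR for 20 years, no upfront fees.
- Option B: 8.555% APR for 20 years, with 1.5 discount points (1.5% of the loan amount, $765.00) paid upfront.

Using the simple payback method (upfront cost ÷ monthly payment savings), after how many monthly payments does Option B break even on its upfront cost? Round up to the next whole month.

Option A: monthly rate = 8.93%/12 = 0.0074417; payment = 51,000 × 0.0074417 / (1 − (1+0.0074417)^−240) = $456.57.
Option B: at 8.555% the monthly rate is 0.0071292, so the payment is 51,000 × 0.0071292 / (1 − 1.0071292^−240) = $444.37.
Monthly savings = $456.57 − $444.37 = $12.20.
Break-even = $765.00 / $12.20 = 62.70 → 63 months.

63 months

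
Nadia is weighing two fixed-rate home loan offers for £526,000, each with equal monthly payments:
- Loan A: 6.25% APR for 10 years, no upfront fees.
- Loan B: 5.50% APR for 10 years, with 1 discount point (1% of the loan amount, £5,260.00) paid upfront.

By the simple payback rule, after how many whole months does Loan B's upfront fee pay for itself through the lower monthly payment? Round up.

27 months

Loan A: at 6.25% the monthly rate is 0.0052083, so the payment is 526,000 × 0.0052083 / (1 − 1.0052083^−120) = £5,905.93.
Loan B: at 5.50% the monthly rate is 0.0045833, so the payment is 526,000 × 0.0045833 / (1 − 1.0045833^−120) = £5,708.48.
Monthly savings = £5,905.93 − £5,708.48 = £197.45.
Break-even = £5,260.00 / £197.45 = 26.64 → 27 months.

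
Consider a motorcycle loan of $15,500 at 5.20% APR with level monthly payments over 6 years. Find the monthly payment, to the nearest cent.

$251.07

At 5.20% the monthly rate is 0.0043333, so the payment is 15,500 × 0.0043333 / (1 − 1.0043333^−72) = $251.07.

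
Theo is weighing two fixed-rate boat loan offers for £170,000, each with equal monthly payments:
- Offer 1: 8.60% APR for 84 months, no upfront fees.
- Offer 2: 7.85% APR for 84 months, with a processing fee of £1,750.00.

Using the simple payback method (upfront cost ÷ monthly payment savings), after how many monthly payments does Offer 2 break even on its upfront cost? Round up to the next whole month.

Offer 1: monthly rate = 8.6%/12 = 0.0071667; payment = 170,000 × 0.0071667 / (1 − (1+0.0071667)^−84) = £2,700.76.
Offer 2: at 7.85% the monthly rate is 0.0065417, so the payment is 170,000 × 0.0065417 / (1 − 1.0065417^−84) = £2,636.97.
Monthly savings = £2,700.76 − £2,636.97 = £63.79.
Break-even = £1,750.00 / £63.79 = 27.43 → 28 months.

28 months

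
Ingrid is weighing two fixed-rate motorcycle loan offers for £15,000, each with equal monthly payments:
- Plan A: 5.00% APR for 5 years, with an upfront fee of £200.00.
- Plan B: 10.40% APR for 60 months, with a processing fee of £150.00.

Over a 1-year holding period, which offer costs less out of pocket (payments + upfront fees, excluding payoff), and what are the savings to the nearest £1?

Plan A: monthly rate = 5%/12 = 0.0041667; payment = 15,000 × 0.0041667 / (1 − (1+0.0041667)^−60) = £283.07.
Plan B: monthly rate = 10.4%/12 = 0.0086667; payment = 15,000 × 0.0086667 / (1 − (1+0.0086667)^−60) = £321.67.
Over 12 months: Plan A costs 12 × £283.07 + £200.00 = £3,596.84; Plan B costs 12 × £321.67 + £150.00 = £4,010.04.
Plan A is cheaper by £4,010.04 − £3,596.84 = £413.20.

Plan A by £413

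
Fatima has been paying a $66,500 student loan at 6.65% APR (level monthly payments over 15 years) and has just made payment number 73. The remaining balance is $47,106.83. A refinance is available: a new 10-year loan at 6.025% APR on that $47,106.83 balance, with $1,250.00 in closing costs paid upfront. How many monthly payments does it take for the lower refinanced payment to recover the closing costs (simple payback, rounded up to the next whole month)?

Current payment = 66,500 × 6.65%/12 / (1 − (1+0.0055417)^−180) = $584.78.
Refinanced payment = 47,106.83 × 0.0050208 / (1 − (1+0.0050208)^−120) = $523.57.
Monthly savings = $584.78 − $523.57 = $61.21.
Break-even = $1,250.00 / $61.21 = 20.42 → 21 months.

21 months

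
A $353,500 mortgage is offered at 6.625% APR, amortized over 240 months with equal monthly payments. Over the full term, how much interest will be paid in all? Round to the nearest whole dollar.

Monthly rate = 6.625%/12 = 0.0055208; payment = 353,500 × 0.0055208 / (1 − (1+0.0055208)^−240) = $2,661.68.
Total paid = 240 × $2,661.68 = $638,803.20; interest = $638,803.20 − $353,500 = $285,303.20.

$285,303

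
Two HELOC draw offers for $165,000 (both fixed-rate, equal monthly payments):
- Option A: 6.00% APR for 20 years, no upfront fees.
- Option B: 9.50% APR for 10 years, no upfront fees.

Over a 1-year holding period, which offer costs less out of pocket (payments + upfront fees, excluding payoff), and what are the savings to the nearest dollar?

Option A by $11,435

Option A: monthly rate = 6%/12 = 0.0050000; payment = 165,000 × 0.0050000 / (1 − (1+0.0050000)^−240) = $1,182.11.
Option B: monthly rate = 9.5%/12 = 0.0079167; payment = 165,000 × 0.0079167 / (1 − (1+0.0079167)^−120) = $2,135.06.
Over 12 months: Option A costs 12 × $1,182.11 = $14,185.32; Option B costs 12 × $2,135.06 = $25,620.72.
Option A is cheaper by $25,620.72 − $14,185.32 = $11,435.40.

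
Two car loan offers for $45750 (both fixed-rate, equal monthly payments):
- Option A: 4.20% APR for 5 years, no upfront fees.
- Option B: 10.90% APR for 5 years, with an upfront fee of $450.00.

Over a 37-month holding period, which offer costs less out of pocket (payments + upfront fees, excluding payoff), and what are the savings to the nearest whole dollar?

Option A by $5,843

Option A: monthly rate = 4.2%/12 = 0.0035000; payment = 45,750 × 0.0035000 / (1 − (1+0.0035000)^−60) = $846.69.
Option B: at 10.90% the monthly rate is 0.0090833, so the payment is 45,750 × 0.0090833 / (1 − 1.0090833^−60) = $992.44.
Over 37 months: Option A costs 37 × $846.69 = $31,327.53; Option B costs 37 × $992.44 + $450.00 = $37,170.28.
Option A is cheaper by $37,170.28 − $31,327.53 = $5,842.75.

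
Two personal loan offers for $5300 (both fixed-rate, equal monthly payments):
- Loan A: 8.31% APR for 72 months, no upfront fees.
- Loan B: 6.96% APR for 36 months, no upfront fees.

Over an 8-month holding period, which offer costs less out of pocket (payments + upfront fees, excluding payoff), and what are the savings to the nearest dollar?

Loan A by $559

Loan A: monthly rate = 8.31%/12 = 0.0069250; payment = 5,300 × 0.0069250 / (1 − (1+0.0069250)^−72) = $93.73.
Loan B: monthly rate = 6.96%/12 = 0.0058000; payment = 5,300 × 0.0058000 / (1 − (1+0.0058000)^−36) = $163.55.
Over 8 months: Loan A costs 8 × $93.73 = $749.84; Loan B costs 8 × $163.55 = $1,308.40.
Loan A is cheaper by $1,308.40 − $749.84 = $558.56.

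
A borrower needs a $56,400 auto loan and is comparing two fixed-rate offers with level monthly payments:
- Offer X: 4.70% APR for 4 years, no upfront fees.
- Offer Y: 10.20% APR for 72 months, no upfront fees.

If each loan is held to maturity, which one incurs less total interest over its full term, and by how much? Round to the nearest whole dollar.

Offer X: monthly rate = 4.7%/12 = 0.0039167; payment = 56,400 × 0.0039167 / (1 − (1+0.0039167)^−48) = $1,291.20.
Total interest on Offer X = 48 × $1,291.20 − $56,400 = $5,577.60.
Offer Y: monthly rate = 10.2%/12 = 0.0085000; payment = 56,400 × 0.0085000 / (1 − (1+0.0085000)^−72) = $1,050.55.
Total interest on Offer Y = 72 × $1,050.55 − $56,400 = $19,239.60.
Offer X is lower by $13,662.00.

Offer X by $13,662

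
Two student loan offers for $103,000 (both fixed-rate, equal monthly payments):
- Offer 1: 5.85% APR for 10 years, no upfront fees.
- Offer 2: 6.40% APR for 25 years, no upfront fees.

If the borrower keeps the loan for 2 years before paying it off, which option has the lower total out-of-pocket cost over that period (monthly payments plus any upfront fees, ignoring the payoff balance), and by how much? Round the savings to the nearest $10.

Offer 2 by $10,720

Offer 1: monthly rate = 5.85%/12 = 0.0048750; payment = 103,000 × 0.0048750 / (1 − (1+0.0048750)^−120) = $1,135.77.
Offer 2: at 6.40% the monthly rate is 0.0053333, so the payment is 103,000 × 0.0053333 / (1 − 1.0053333^−300) = $689.04.
Over 24 months: Offer 1 costs 24 × $1,135.77 = $27,258.48; Offer 2 costs 24 × $689.04 = $16,536.96.
Offer 2 is cheaper by $27,258.48 − $16,536.96 = $10,721.52.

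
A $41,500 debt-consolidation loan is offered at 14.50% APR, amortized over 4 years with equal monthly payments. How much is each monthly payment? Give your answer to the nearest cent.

$1,144.49

Monthly rate = 14.5%/12 = 0.0120833; payment = 41,500 × 0.0120833 / (1 − (1+0.0120833)^−48) = $1,144.49.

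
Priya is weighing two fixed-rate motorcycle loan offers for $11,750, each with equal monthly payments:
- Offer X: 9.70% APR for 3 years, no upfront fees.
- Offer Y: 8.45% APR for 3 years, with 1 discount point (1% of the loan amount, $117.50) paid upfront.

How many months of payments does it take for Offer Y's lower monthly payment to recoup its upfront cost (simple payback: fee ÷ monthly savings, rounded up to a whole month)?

Offer X: at 9.70% the monthly rate is 0.0080833, so the payment is 11,750 × 0.0080833 / (1 − 1.0080833^−36) = $377.49.
Offer Y: monthly rate = 8.45%/12 = 0.0070417; payment = 11,750 × 0.0070417 / (1 − (1+0.0070417)^−36) = $370.65.
Monthly savings = $377.49 − $370.65 = $6.84.
Break-even = $117.50 / $6.84 = 17.18 → 18 months.

18 months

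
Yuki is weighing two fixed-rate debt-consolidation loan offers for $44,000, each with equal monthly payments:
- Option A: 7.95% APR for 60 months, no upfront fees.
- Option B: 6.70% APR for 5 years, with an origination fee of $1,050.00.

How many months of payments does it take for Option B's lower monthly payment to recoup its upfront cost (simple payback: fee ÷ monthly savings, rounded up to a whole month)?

Option A: at 7.95% the monthly rate is 0.0066250, so the payment is 44,000 × 0.0066250 / (1 − 1.0066250^−60) = $891.11.
Option B: monthly rate = 6.7%/12 = 0.0055833; payment = 44,000 × 0.0055833 / (1 − (1+0.0055833)^−60) = $865.04.
Monthly savings = $891.11 − $865.04 = $26.07.
Break-even = $1,050.00 / $26.07 = 40.28 → 41 months.

41 months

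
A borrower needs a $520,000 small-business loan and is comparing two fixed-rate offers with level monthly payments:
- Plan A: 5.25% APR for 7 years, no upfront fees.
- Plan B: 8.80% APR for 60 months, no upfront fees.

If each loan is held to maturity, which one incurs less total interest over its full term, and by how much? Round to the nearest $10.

Plan A: at 5.25% the monthly rate is 0.0043750, so the payment is 520,000 × 0.0043750 / (1 − 1.0043750^−84) = $7,410.87.
Total interest on Plan A = 84 × $7,410.87 − $520,000 = $102,513.08.
Plan B: monthly rate = 8.8%/12 = 0.0073333; payment = 520,000 × 0.0073333 / (1 − (1+0.0073333)^−60) = $10,743.94.
Total interest on Plan B = 60 × $10,743.94 − $520,000 = $124,636.40.
Plan A is lower by $22,123.32.

Plan A by $22,120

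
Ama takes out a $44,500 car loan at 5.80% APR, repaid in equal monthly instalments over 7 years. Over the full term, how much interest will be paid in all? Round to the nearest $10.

$9,750

At 5.80% the monthly rate is 0.0048333, so the payment is 44,500 × 0.0048333 / (1 − 1.0048333^−84) = $645.82.
Total paid = 84 × $645.82 = $54,248.88; interest = $54,248.88 − $44,500 = $9,748.88.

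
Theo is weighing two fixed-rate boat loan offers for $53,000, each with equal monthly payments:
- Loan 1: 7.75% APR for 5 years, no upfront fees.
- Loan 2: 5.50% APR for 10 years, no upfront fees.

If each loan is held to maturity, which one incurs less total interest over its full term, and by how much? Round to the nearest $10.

Loan 1: at 7.75% the monthly rate is 0.0064583, so the payment is 53,000 × 0.0064583 / (1 − 1.0064583^−60) = $1,068.32.
Total interest on Loan 1 = 60 × $1,068.32 − $53,000 = $11,099.20.
Loan 2: at 5.50% the monthly rate is 0.0045833, so the payment is 53,000 × 0.0045833 / (1 − 1.0045833^−120) = $575.19.
Total interest on Loan 2 = 120 × $575.19 − $53,000 = $16,022.80.
Loan 1 is lower by $4,923.60.

Loan 1 by $4,920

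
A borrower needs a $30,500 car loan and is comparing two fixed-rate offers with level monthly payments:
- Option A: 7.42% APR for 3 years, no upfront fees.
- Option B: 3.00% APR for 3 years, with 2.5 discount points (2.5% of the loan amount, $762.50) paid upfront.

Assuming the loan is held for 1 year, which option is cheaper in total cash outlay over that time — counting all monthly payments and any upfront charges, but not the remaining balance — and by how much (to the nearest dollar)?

Option A by $35

Option A: at 7.42% the monthly rate is 0.0061833, so the payment is 30,500 × 0.0061833 / (1 − 1.0061833^−36) = $947.62.
Option B: at 3.00% the monthly rate is 0.0025000, so the payment is 30,500 × 0.0025000 / (1 − 1.0025000^−36) = $886.98.
Over 12 months: Option A costs 12 × $947.62 = $11,371.44; Option B costs 12 × $886.98 + $762.50 = $11,406.26.
Option A is cheaper by $11,406.26 − $11,371.44 = $34.82.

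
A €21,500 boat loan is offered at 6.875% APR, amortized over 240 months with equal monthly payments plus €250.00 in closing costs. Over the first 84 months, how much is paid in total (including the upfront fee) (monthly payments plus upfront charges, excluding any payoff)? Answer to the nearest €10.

€14,120

At 6.875% the monthly rate is 0.0057292, so the payment is 21,500 × 0.0057292 / (1 − 1.0057292^−240) = €165.08.
Total outlay = 84 × €165.08 + €250.00 = €14,116.72.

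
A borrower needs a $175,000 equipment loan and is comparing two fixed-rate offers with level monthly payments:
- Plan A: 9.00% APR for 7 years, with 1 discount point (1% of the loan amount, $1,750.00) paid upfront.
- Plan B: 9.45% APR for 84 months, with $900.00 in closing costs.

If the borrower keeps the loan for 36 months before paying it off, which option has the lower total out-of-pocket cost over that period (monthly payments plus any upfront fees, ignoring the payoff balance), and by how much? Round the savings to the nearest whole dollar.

Plan A by $595

Plan A: monthly rate = 9%/12 = 0.0075000; payment = 175,000 × 0.0075000 / (1 − (1+0.0075000)^−84) = $2,815.59.
Plan B: monthly rate = 9.45%/12 = 0.0078750; payment = 175,000 × 0.0078750 / (1 − (1+0.0078750)^−84) = $2,855.72.
Over 36 months: Plan A costs 36 × $2,815.59 + $1,750.00 = $103,111.24; Plan B costs 36 × $2,855.72 + $900.00 = $103,705.92.
Plan A is cheaper by $103,705.92 − $103,111.24 = $594.68.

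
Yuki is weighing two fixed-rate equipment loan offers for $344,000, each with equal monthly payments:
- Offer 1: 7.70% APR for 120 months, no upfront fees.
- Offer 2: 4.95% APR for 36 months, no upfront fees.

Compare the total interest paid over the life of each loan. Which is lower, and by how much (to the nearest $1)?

Offer 1: monthly rate = 7.7%/12 = 0.0064167; payment = 344,000 × 0.0064167 / (1 − (1+0.0064167)^−120) = $4,119.34.
Total interest on Offer 1 = 120 × $4,119.34 − $344,000 = $150,320.80.
Offer 2: at 4.95% the monthly rate is 0.0041250, so the payment is 344,000 × 0.0041250 / (1 − 1.0041250^−36) = $10,302.27.
Total interest on Offer 2 = 36 × $10,302.27 − $344,000 = $26,881.72.
Offer 2 is lower by $123,439.08.

Offer 2 by $123,439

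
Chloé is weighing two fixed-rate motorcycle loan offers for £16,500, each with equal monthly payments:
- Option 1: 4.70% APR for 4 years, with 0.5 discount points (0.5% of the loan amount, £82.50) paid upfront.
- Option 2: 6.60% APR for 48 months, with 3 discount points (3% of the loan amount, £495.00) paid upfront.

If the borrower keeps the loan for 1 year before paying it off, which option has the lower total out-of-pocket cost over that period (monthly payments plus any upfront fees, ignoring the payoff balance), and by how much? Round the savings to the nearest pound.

Option 1 by £584

Option 1: at 4.70% the monthly rate is 0.0039167, so the payment is 16,500 × 0.0039167 / (1 − 1.0039167^−48) = £377.75.
Option 2: monthly rate = 6.6%/12 = 0.0055000; payment = 16,500 × 0.0055000 / (1 − (1+0.0055000)^−48) = £392.06.
Over 12 months: Option 1 costs 12 × £377.75 + £82.50 = £4,615.50; Option 2 costs 12 × £392.06 + £495.00 = £5,199.72.
Option 1 is cheaper by £5,199.72 − £4,615.50 = £584.22.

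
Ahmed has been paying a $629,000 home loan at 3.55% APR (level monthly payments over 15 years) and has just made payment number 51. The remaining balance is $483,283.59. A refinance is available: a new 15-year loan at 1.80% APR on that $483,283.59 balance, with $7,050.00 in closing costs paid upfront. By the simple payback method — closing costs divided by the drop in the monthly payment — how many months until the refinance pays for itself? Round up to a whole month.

Current payment = 629,000 × 3.55%/12 / (1 − (1+0.0029583)^−180) = $4,512.07.
Refinanced payment = 483,283.59 × 0.0015000 / (1 − (1+0.0015000)^−180) = $3,065.66.
Monthly savings = $4,512.07 − $3,065.66 = $1,446.41.
Break-even = $7,050.00 / $1,446.41 = 4.87 → 5 months.

5 months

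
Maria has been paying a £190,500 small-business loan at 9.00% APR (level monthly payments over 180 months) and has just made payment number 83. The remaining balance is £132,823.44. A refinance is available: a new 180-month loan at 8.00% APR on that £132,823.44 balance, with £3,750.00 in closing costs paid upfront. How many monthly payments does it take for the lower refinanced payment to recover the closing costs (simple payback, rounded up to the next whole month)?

6 months

Current payment = 190,500 × 9%/12 / (1 − (1+0.0075000)^−180) = £1,932.18.
Refinanced payment = 132,823.44 × 0.0066667 / (1 − (1+0.0066667)^−180) = £1,269.33.
Monthly savings = £1,932.18 − £1,269.33 = £662.85.
Break-even = £3,750.00 / £662.85 = 5.66 → 6 months.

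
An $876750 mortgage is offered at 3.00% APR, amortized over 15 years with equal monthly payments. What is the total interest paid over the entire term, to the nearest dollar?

$213,091

Monthly rate = 3%/12 = 0.0025000; payment = 876,750 × 0.0025000 / (1 − (1+0.0025000)^−180) = $6,054.67.
Total paid = 180 × $6,054.67 = $1,089,840.60; interest = $1,089,840.60 − $876,750 = $213,090.60.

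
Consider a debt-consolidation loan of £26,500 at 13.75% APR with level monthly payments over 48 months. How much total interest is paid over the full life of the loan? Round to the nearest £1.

£8,100

Monthly rate = 13.75%/12 = 0.0114583; payment = 26,500 × 0.0114583 / (1 − (1+0.0114583)^−48) = £720.83.
Total paid = 48 × £720.83 = £34,599.84; interest = £34,599.84 − £26,500 = £8,099.84.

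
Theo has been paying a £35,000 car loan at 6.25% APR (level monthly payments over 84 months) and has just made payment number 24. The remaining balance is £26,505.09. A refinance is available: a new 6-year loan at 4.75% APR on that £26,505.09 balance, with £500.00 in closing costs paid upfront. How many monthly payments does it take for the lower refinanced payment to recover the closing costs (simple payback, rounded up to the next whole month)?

Current payment = 35,000 × 6.25%/12 / (1 − (1+0.0052083)^−84) = £515.50.
Refinanced payment = 26,505.09 × 0.0039583 / (1 − (1+0.0039583)^−72) = £423.80.
Monthly savings = £515.50 − £423.80 = £91.70.
Break-even = £500.00 / £91.70 = 5.45 → 6 months.

6 months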